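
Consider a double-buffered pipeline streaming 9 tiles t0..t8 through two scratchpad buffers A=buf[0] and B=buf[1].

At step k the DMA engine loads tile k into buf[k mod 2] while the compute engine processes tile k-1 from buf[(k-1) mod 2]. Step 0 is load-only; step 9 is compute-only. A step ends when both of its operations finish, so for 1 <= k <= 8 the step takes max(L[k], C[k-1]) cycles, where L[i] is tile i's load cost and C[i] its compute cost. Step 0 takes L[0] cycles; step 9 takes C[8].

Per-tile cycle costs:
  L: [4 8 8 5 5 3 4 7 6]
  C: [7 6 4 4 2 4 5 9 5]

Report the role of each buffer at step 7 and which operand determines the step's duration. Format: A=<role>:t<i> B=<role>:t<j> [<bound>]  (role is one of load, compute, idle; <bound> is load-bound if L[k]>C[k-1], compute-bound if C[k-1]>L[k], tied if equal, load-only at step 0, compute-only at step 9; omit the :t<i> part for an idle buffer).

step 7: A=compute:t6 B=load:t7 [load-bound]

  0. 4=4c; end=4; A:t0 B:-
  1. max(8,7)=8c; end=12; A:t0 B:t1
  2. max(8,6)=8c; end=20; A:t2 B:t1
  3. max(5,4)=5c; end=25; A:t2 B:t3
  4. max(5,4)=5c; end=30; A:t4 B:t3
  5. max(3,2)=3c; end=33; A:t4 B:t5
  6. max(4,4)=4c; end=37; A:t6 B:t5
  7. max(7,5)=7c; end=44; A:t6 B:t7
  8. max(6,9)=9c; end=53; A:t8 B:t7
  9. 5=5c; end=58; A:t8 B:t7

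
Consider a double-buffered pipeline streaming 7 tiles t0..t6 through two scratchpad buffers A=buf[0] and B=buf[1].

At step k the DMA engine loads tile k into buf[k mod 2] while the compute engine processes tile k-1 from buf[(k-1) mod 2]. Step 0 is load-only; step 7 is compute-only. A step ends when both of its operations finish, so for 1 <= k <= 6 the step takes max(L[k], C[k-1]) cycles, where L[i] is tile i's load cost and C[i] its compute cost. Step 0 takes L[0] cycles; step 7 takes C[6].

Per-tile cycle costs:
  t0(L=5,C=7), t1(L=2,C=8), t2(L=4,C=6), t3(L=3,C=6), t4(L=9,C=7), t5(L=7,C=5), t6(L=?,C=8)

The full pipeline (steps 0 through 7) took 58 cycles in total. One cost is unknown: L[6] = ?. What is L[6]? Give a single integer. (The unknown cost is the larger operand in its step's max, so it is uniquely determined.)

L[6] = 8

step 0: dur = L[0]=5 = 5
step 1: dur = max(L[1]=2, C[0]=7) = 7
step 2: dur = max(L[2]=4, C[1]=8) = 8
step 3: dur = max(L[3]=3, C[2]=6) = 6
step 4: dur = max(L[4]=9, C[3]=6) = 9
step 5: dur = max(L[5]=7, C[4]=7) = 7
step 6: dur = max(L[6]=?, C[5]=5) = L[6]  (unknown; binding)
step 7: dur = C[6]=8 = 8
sum of known step durations = 50
dur[6] = total - known = 58 - 50 = 8
L[6] is the binding max in step 6, so L[6] = dur[6] = 8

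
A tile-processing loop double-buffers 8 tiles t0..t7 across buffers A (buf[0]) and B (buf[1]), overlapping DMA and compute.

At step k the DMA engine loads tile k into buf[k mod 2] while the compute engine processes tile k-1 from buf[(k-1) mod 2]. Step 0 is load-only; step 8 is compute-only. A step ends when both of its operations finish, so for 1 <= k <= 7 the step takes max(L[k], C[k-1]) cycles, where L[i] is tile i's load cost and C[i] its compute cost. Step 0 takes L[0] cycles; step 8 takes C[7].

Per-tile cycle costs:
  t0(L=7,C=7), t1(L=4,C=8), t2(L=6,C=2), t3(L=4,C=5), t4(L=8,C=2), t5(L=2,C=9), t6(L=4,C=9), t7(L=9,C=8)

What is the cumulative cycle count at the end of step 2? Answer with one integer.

end_cycle[2] = 22

step 0: L[0]=7 → dur=7, Σ=7 | A=load:t0 B=idle [load-only]
step 1: L[1]=4 C[0]=7 → dur=7, Σ=14 | A=compute:t0 B=load:t1 [compute-bound]
step 2: L[2]=6 C[1]=8 → dur=8, Σ=22 | A=load:t2 B=compute:t1 [compute-bound]
step 3: L[3]=4 C[2]=2 → dur=4, Σ=26 | A=compute:t2 B=load:t3 [load-bound]
step 4: L[4]=8 C[3]=5 → dur=8, Σ=34 | A=load:t4 B=compute:t3 [load-bound]
step 5: L[5]=2 C[4]=2 → dur=2, Σ=36 | A=compute:t4 B=load:t5 [tied]
step 6: L[6]=4 C[5]=9 → dur=9, Σ=45 | A=load:t6 B=compute:t5 [compute-bound]
step 7: L[7]=9 C[6]=9 → dur=9, Σ=54 | A=compute:t6 B=load:t7 [tied]
step 8: C[7]=8 → dur=8, Σ=62 | A=idle B=compute:t7 [compute-only]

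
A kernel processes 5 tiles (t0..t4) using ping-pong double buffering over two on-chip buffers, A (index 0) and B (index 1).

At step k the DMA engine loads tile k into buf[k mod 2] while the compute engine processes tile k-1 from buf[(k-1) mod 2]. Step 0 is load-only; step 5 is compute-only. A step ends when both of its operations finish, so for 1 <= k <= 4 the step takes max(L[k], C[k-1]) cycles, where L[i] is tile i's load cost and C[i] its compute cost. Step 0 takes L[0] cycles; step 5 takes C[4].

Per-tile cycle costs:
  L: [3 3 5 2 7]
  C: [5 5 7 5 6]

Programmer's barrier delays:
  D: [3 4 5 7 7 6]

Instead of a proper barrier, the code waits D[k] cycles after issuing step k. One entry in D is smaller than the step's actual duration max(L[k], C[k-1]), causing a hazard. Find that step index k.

hazard at step 1

[0] required=L[0]=3=3 vs D=3 ok
[1] required=max(L[1]=3,C[0]=5)=5 vs D=4 SHORT
[2] required=max(L[2]=5,C[1]=5)=5 vs D=5 ok
[3] required=max(L[3]=2,C[2]=7)=7 vs D=7 ok
[4] required=max(L[4]=7,C[3]=5)=7 vs D=7 ok
[5] required=C[4]=6=6 vs D=6 ok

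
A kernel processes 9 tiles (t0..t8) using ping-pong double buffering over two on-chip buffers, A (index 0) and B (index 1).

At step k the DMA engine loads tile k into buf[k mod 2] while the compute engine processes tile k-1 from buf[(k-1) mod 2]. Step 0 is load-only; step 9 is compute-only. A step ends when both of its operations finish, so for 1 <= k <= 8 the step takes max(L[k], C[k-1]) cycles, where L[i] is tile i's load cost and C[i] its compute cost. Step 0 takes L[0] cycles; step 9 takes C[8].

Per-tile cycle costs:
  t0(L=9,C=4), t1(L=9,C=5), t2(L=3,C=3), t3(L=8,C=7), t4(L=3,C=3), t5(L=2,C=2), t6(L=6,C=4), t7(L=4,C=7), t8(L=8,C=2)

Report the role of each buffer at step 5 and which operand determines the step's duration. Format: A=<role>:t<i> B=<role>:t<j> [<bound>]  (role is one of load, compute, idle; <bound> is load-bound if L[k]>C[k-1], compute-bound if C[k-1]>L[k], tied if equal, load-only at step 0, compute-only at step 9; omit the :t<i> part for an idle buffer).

  0. 9=9c; end=9; A:t0 B:-
  1. max(9,4)=9c; end=18; A:t0 B:t1
  2. max(3,5)=5c; end=23; A:t2 B:t1
  3. max(8,3)=8c; end=31; A:t2 B:t3
  4. max(3,7)=7c; end=38; A:t4 B:t3
  5. max(2,3)=3c; end=41; A:t4 B:t5
  6. max(6,2)=6c; end=47; A:t6 B:t5
  7. max(4,4)=4c; end=51; A:t6 B:t7
  8. max(8,7)=8c; end=59; A:t8 B:t7
  9. 2=2c; end=61; A:t8 B:t7

step 5: A=compute:t4 B=load:t5 [compute-bound]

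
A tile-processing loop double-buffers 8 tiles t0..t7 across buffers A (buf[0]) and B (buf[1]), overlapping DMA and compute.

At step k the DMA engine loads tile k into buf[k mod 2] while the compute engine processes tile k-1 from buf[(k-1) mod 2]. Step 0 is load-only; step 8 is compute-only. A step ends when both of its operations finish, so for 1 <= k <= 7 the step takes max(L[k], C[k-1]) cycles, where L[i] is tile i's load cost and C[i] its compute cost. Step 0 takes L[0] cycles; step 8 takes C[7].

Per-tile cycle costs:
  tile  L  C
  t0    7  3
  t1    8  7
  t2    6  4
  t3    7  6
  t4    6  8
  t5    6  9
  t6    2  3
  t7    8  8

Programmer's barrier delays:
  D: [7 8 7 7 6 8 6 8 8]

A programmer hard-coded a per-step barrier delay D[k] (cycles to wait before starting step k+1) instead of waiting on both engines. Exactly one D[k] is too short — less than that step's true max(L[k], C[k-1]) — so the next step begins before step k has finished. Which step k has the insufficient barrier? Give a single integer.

[0] required=L[0]=7=7 vs D=7 ok
[1] required=max(L[1]=8,C[0]=3)=8 vs D=8 ok
[2] required=max(L[2]=6,C[1]=7)=7 vs D=7 ok
[3] required=max(L[3]=7,C[2]=4)=7 vs D=7 ok
[4] required=max(L[4]=6,C[3]=6)=6 vs D=6 ok
[5] required=max(L[5]=6,C[4]=8)=8 vs D=8 ok
[6] required=max(L[6]=2,C[5]=9)=9 vs D=6 SHORT
[7] required=max(L[7]=8,C[6]=3)=8 vs D=8 ok
[8] required=C[7]=8=8 vs D=8 ok

hazard at step 6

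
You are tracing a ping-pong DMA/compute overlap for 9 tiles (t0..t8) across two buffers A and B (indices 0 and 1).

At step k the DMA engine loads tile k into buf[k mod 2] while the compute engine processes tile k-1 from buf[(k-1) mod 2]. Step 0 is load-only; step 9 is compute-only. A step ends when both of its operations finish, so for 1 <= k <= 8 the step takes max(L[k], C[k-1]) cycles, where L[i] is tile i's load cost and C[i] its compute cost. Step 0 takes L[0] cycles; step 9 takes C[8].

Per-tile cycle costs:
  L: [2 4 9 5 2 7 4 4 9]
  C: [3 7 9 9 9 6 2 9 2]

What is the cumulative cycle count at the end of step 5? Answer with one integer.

  0. 2=2c; end=2; A:t0 B:-
  1. max(4,3)=4c; end=6; A:t0 B:t1
  2. max(9,7)=9c; end=15; A:t2 B:t1
  3. max(5,9)=9c; end=24; A:t2 B:t3
  4. max(2,9)=9c; end=33; A:t4 B:t3
  5. max(7,9)=9c; end=42; A:t4 B:t5
  6. max(4,6)=6c; end=48; A:t6 B:t5
  7. max(4,2)=4c; end=52; A:t6 B:t7
  8. max(9,9)=9c; end=61; A:t8 B:t7
  9. 2=2c; end=63; A:t8 B:t7

end_cycle[5] = 42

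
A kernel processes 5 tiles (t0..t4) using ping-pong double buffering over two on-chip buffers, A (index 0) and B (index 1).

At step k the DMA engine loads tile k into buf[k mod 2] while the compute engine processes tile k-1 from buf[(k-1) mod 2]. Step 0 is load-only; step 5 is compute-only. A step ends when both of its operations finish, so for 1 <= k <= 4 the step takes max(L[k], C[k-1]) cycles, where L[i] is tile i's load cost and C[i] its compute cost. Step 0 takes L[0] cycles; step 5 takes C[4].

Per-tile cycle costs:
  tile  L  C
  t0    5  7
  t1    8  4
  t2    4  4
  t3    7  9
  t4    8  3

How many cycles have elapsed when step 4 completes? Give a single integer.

end_cycle[4] = 33

step 0: L[0]=5 → dur=5, Σ=5 | A=load:t0 B=idle [load-only]
step 1: L[1]=8 C[0]=7 → dur=8, Σ=13 | A=compute:t0 B=load:t1 [load-bound]
step 2: L[2]=4 C[1]=4 → dur=4, Σ=17 | A=load:t2 B=compute:t1 [tied]
step 3: L[3]=7 C[2]=4 → dur=7, Σ=24 | A=compute:t2 B=load:t3 [load-bound]
step 4: L[4]=8 C[3]=9 → dur=9, Σ=33 | A=load:t4 B=compute:t3 [compute-bound]
step 5: C[4]=3 → dur=3, Σ=36 | A=compute:t4 B=idle [compute-only]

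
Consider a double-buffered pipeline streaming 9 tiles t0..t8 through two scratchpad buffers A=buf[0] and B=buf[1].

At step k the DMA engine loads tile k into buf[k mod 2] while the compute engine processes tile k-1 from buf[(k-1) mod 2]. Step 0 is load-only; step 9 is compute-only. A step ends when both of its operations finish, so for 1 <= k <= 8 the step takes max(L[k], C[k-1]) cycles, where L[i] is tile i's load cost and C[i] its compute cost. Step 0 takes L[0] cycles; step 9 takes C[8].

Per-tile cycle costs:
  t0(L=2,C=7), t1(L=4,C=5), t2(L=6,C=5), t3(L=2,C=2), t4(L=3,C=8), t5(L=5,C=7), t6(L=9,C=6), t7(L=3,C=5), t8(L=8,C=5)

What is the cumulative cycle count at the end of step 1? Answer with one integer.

end_cycle[1] = 9

  0. 2=2c; end=2; A:t0 B:-
  1. max(4,7)=7c; end=9; A:t0 B:t1
  2. max(6,5)=6c; end=15; A:t2 B:t1
  3. max(2,5)=5c; end=20; A:t2 B:t3
  4. max(3,2)=3c; end=23; A:t4 B:t3
  5. max(5,8)=8c; end=31; A:t4 B:t5
  6. max(9,7)=9c; end=40; A:t6 B:t5
  7. max(3,6)=6c; end=46; A:t6 B:t7
  8. max(8,5)=8c; end=54; A:t8 B:t7
  9. 5=5c; end=59; A:t8 B:t7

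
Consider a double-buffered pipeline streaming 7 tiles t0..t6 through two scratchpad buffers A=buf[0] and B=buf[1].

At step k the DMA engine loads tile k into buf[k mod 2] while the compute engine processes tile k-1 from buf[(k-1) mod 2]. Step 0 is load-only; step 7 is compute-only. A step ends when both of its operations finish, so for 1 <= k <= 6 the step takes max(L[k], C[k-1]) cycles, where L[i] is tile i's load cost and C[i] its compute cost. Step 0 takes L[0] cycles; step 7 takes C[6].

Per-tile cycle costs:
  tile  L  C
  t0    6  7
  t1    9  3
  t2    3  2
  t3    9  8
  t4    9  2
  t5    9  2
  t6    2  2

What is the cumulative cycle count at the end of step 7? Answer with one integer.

[0] DMA t0→A (6c) ∥ CU idle ⇒ 6c, clock 6
[1] DMA t1→B (9c) ∥ CU A:t0 (7c) ⇒ 9c, clock 15
[2] DMA t2→A (3c) ∥ CU B:t1 (3c) ⇒ 3c, clock 18
[3] DMA t3→B (9c) ∥ CU A:t2 (2c) ⇒ 9c, clock 27
[4] DMA t4→A (9c) ∥ CU B:t3 (8c) ⇒ 9c, clock 36
[5] DMA t5→B (9c) ∥ CU A:t4 (2c) ⇒ 9c, clock 45
[6] DMA t6→A (2c) ∥ CU B:t5 (2c) ⇒ 2c, clock 47
[7] DMA idle ∥ CU A:t6 (2c) ⇒ 2c, clock 49

end_cycle[7] = 49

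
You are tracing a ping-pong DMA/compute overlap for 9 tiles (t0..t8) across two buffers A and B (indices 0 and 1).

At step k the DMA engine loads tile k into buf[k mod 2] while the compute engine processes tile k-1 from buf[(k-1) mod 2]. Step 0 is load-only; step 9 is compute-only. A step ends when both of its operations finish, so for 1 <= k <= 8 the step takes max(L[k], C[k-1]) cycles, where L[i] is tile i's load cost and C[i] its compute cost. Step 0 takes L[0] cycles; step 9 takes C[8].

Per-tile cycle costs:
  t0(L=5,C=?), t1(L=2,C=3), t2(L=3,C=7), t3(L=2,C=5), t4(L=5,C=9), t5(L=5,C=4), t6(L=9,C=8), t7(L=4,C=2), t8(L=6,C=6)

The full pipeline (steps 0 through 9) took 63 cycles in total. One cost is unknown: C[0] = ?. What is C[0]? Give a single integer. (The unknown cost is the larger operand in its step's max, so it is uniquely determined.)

step 0 | dur = L[0]=5 = 5
step 1 | dur = max(L[1]=2, C[0]=?) = C[0]  (unknown; binding)
step 2 | dur = max(L[2]=3, C[1]=3) = 3
step 3 | dur = max(L[3]=2, C[2]=7) = 7
step 4 | dur = max(L[4]=5, C[3]=5) = 5
step 5 | dur = max(L[5]=5, C[4]=9) = 9
step 6 | dur = max(L[6]=9, C[5]=4) = 9
step 7 | dur = max(L[7]=4, C[6]=8) = 8
step 8 | dur = max(L[8]=6, C[7]=2) = 6
step 9 | dur = C[8]=6 = 6
sum of known step durations = 58
dur[1] = total - known = 63 - 58 = 5
C[0] is the binding max in step 1, so C[0] = dur[1] = 5

C[0] = 5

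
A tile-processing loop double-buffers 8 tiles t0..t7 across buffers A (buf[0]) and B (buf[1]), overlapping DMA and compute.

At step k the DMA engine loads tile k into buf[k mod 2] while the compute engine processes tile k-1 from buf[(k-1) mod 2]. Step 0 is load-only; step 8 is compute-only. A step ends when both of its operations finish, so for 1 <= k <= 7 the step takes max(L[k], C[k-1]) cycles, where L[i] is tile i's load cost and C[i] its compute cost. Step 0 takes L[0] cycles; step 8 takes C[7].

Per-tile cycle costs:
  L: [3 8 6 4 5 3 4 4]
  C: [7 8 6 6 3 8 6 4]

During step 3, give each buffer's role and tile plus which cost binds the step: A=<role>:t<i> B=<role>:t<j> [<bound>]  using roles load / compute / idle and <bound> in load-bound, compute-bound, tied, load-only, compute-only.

step 3: A=compute:t2 B=load:t3 [compute-bound]

  0. 3=3c; end=3; A:t0 B:-
  1. max(8,7)=8c; end=11; A:t0 B:t1
  2. max(6,8)=8c; end=19; A:t2 B:t1
  3. max(4,6)=6c; end=25; A:t2 B:t3
  4. max(5,6)=6c; end=31; A:t4 B:t3
  5. max(3,3)=3c; end=34; A:t4 B:t5
  6. max(4,8)=8c; end=42; A:t6 B:t5
  7. max(4,6)=6c; end=48; A:t6 B:t7
  8. 4=4c; end=52; A:t6 B:t7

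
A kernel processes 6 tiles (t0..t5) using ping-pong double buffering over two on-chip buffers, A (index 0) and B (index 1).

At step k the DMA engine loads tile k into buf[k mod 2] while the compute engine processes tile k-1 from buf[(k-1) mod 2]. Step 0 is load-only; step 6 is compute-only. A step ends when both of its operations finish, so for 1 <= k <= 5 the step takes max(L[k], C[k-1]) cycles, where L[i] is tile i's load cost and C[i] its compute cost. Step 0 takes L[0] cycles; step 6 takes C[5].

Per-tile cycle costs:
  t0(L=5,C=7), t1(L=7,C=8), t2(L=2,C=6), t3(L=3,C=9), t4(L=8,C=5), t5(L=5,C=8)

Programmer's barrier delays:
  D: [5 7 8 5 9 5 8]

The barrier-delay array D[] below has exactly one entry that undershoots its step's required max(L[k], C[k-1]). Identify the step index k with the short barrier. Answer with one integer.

hazard at step 3

step 0: need L[0]=5 = 5; D[0]=5 ok
step 1: need max(L[1]=7,C[0]=7) = 7; D[1]=7 ok
step 2: need max(L[2]=2,C[1]=8) = 8; D[2]=8 ok
step 3: need max(L[3]=3,C[2]=6) = 6; D[3]=5 SHORT
step 4: need max(L[4]=8,C[3]=9) = 9; D[4]=9 ok
step 5: need max(L[5]=5,C[4]=5) = 5; D[5]=5 ok
step 6: need C[5]=8 = 8; D[6]=8 ok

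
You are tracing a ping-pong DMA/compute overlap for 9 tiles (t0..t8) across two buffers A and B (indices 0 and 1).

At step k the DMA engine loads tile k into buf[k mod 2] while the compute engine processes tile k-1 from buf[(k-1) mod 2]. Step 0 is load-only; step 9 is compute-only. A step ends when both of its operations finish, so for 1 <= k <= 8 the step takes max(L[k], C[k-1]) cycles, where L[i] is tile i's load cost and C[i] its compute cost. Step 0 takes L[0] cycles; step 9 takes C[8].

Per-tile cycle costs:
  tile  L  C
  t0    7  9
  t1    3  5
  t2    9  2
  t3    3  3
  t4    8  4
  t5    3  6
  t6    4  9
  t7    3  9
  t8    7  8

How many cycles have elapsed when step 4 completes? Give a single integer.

[0] DMA t0→A (7c) ∥ CU idle ⇒ 7c, clock 7
[1] DMA t1→B (3c) ∥ CU A:t0 (9c) ⇒ 9c, clock 16
[2] DMA t2→A (9c) ∥ CU B:t1 (5c) ⇒ 9c, clock 25
[3] DMA t3→B (3c) ∥ CU A:t2 (2c) ⇒ 3c, clock 28
[4] DMA t4→A (8c) ∥ CU B:t3 (3c) ⇒ 8c, clock 36
[5] DMA t5→B (3c) ∥ CU A:t4 (4c) ⇒ 4c, clock 40
[6] DMA t6→A (4c) ∥ CU B:t5 (6c) ⇒ 6c, clock 46
[7] DMA t7→B (3c) ∥ CU A:t6 (9c) ⇒ 9c, clock 55
[8] DMA t8→A (7c) ∥ CU B:t7 (9c) ⇒ 9c, clock 64
[9] DMA idle ∥ CU A:t8 (8c) ⇒ 8c, clock 72

end_cycle[4] = 36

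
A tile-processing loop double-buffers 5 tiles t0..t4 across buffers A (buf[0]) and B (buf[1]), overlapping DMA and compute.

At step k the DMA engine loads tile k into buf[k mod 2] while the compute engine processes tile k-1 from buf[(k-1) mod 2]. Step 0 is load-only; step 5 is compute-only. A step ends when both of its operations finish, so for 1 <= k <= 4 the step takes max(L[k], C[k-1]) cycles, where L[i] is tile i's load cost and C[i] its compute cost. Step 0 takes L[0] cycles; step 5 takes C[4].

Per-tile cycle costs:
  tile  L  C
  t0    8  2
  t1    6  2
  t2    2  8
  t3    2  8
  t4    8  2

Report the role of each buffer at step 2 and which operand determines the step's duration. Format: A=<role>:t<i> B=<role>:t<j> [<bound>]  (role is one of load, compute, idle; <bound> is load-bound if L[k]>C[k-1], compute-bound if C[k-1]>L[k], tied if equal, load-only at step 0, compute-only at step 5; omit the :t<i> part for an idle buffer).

[0] DMA t0→A (8c) ∥ CU idle ⇒ 8c, clock 8
[1] DMA t1→B (6c) ∥ CU A:t0 (2c) ⇒ 6c, clock 14
[2] DMA t2→A (2c) ∥ CU B:t1 (2c) ⇒ 2c, clock 16
[3] DMA t3→B (2c) ∥ CU A:t2 (8c) ⇒ 8c, clock 24
[4] DMA t4→A (8c) ∥ CU B:t3 (8c) ⇒ 8c, clock 32
[5] DMA idle ∥ CU A:t4 (2c) ⇒ 2c, clock 34

step 2: A=load:t2 B=compute:t1 [tied]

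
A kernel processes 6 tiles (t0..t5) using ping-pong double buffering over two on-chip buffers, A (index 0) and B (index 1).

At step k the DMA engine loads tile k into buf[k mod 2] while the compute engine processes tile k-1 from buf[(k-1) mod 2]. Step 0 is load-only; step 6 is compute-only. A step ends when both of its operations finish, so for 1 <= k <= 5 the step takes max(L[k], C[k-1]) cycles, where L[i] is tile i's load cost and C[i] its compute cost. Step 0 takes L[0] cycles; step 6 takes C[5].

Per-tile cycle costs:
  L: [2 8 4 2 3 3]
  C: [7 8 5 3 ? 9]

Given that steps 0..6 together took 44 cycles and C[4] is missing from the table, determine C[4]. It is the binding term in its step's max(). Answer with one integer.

step 0 → dur = L[0]=2 = 2
step 1 → dur = max(L[1]=8, C[0]=7) = 8
step 2 → dur = max(L[2]=4, C[1]=8) = 8
step 3 → dur = max(L[3]=2, C[2]=5) = 5
step 4 → dur = max(L[4]=3, C[3]=3) = 3
step 5 → dur = max(L[5]=3, C[4]=?) = C[4]  (unknown; binding)
step 6 → dur = C[5]=9 = 9
sum of known step durations = 35
dur[5] = total - known = 44 - 35 = 9
C[4] is the binding max in step 5, so C[4] = dur[5] = 9

C[4] = 9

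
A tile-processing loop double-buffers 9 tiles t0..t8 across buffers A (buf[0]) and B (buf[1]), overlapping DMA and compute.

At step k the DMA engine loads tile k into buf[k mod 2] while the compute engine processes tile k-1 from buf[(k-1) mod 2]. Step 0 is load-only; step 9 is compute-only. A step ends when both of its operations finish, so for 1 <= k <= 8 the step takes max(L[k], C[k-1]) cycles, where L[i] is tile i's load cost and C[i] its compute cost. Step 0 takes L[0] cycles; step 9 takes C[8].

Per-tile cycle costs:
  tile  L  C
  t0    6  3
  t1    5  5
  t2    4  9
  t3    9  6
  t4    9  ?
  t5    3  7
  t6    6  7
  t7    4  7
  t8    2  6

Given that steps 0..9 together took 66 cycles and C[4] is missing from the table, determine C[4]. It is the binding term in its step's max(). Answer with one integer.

step 0 → dur = L[0]=6 = 6
step 1 → dur = max(L[1]=5, C[0]=3) = 5
step 2 → dur = max(L[2]=4, C[1]=5) = 5
step 3 → dur = max(L[3]=9, C[2]=9) = 9
step 4 → dur = max(L[4]=9, C[3]=6) = 9
step 5 → dur = max(L[5]=3, C[4]=?) = C[4]  (unknown; binding)
step 6 → dur = max(L[6]=6, C[5]=7) = 7
step 7 → dur = max(L[7]=4, C[6]=7) = 7
step 8 → dur = max(L[8]=2, C[7]=7) = 7
step 9 → dur = C[8]=6 = 6
sum of known step durations = 61
dur[5] = total - known = 66 - 61 = 5
C[4] is the binding max in step 5, so C[4] = dur[5] = 5

C[4] = 5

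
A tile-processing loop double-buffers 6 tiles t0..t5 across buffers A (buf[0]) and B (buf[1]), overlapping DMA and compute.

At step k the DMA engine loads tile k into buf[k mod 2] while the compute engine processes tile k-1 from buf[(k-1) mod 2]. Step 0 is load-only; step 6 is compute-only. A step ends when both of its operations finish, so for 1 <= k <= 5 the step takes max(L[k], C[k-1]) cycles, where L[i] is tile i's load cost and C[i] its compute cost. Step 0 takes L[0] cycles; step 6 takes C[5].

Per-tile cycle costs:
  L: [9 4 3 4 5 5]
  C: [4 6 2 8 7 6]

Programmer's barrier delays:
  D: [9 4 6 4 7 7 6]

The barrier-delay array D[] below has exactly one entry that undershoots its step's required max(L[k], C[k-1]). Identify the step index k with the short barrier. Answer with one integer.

k=0 barrier L[0]=9→9c, D[0]=9 ok
k=1 barrier max(L[1]=4,C[0]=4)→4c, D[1]=4 ok
k=2 barrier max(L[2]=3,C[1]=6)→6c, D[2]=6 ok
k=3 barrier max(L[3]=4,C[2]=2)→4c, D[3]=4 ok
k=4 barrier max(L[4]=5,C[3]=8)→8c, D[4]=7 SHORT
k=5 barrier max(L[5]=5,C[4]=7)→7c, D[5]=7 ok
k=6 barrier C[5]=6→6c, D[6]=6 ok

hazard at step 4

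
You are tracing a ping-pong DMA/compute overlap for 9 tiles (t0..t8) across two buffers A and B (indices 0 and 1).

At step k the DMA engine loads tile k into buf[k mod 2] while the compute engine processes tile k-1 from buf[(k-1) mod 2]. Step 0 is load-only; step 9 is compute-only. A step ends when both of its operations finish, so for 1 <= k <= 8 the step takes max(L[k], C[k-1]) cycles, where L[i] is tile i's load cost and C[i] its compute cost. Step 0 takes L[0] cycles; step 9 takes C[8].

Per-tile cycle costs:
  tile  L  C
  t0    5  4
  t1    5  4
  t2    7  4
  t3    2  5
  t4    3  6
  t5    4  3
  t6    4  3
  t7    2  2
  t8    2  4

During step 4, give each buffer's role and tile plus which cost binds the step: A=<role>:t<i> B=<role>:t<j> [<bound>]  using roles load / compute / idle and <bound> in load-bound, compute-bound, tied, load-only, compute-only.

[0] DMA t0→A (5c) ∥ CU idle ⇒ 5c, clock 5
[1] DMA t1→B (5c) ∥ CU A:t0 (4c) ⇒ 5c, clock 10
[2] DMA t2→A (7c) ∥ CU B:t1 (4c) ⇒ 7c, clock 17
[3] DMA t3→B (2c) ∥ CU A:t2 (4c) ⇒ 4c, clock 21
[4] DMA t4→A (3c) ∥ CU B:t3 (5c) ⇒ 5c, clock 26
[5] DMA t5→B (4c) ∥ CU A:t4 (6c) ⇒ 6c, clock 32
[6] DMA t6→A (4c) ∥ CU B:t5 (3c) ⇒ 4c, clock 36
[7] DMA t7→B (2c) ∥ CU A:t6 (3c) ⇒ 3c, clock 39
[8] DMA t8→A (2c) ∥ CU B:t7 (2c) ⇒ 2c, clock 41
[9] DMA idle ∥ CU A:t8 (4c) ⇒ 4c, clock 45

step 4: A=load:t4 B=compute:t3 [compute-bound]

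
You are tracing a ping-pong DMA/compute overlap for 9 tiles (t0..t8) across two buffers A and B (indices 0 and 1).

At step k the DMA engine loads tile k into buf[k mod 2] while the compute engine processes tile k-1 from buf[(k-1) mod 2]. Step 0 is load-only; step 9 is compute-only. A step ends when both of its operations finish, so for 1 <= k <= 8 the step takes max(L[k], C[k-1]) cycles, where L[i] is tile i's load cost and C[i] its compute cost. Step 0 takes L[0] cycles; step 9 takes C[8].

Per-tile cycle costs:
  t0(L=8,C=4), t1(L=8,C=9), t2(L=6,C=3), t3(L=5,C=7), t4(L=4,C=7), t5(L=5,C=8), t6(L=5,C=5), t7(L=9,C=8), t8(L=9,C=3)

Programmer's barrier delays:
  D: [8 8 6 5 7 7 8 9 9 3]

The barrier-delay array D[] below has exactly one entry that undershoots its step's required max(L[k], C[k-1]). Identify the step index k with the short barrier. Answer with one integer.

hazard at step 2

[0] required=L[0]=8=8 vs D=8 ok
[1] required=max(L[1]=8,C[0]=4)=8 vs D=8 ok
[2] required=max(L[2]=6,C[1]=9)=9 vs D=6 SHORT
[3] required=max(L[3]=5,C[2]=3)=5 vs D=5 ok
[4] required=max(L[4]=4,C[3]=7)=7 vs D=7 ok
[5] required=max(L[5]=5,C[4]=7)=7 vs D=7 ok
[6] required=max(L[6]=5,C[5]=8)=8 vs D=8 ok
[7] required=max(L[7]=9,C[6]=5)=9 vs D=9 ok
[8] required=max(L[8]=9,C[7]=8)=9 vs D=9 ok
[9] required=C[8]=3=3 vs D=3 ok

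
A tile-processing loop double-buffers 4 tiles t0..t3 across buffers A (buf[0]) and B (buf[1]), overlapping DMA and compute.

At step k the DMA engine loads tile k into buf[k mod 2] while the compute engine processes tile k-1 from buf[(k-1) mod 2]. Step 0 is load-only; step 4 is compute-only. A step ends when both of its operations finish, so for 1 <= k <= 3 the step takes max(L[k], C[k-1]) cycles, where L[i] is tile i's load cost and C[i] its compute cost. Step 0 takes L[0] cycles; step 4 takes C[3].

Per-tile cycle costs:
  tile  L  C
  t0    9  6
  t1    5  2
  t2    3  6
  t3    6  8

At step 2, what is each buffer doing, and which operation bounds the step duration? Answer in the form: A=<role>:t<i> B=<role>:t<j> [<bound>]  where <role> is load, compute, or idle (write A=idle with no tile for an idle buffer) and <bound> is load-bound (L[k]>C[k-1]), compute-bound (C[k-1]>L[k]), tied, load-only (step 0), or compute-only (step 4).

  0. 9=9c; end=9; A:t0 B:-
  1. max(5,6)=6c; end=15; A:t0 B:t1
  2. max(3,2)=3c; end=18; A:t2 B:t1
  3. max(6,6)=6c; end=24; A:t2 B:t3
  4. 8=8c; end=32; A:t2 B:t3

step 2: A=load:t2 B=compute:t1 [load-bound]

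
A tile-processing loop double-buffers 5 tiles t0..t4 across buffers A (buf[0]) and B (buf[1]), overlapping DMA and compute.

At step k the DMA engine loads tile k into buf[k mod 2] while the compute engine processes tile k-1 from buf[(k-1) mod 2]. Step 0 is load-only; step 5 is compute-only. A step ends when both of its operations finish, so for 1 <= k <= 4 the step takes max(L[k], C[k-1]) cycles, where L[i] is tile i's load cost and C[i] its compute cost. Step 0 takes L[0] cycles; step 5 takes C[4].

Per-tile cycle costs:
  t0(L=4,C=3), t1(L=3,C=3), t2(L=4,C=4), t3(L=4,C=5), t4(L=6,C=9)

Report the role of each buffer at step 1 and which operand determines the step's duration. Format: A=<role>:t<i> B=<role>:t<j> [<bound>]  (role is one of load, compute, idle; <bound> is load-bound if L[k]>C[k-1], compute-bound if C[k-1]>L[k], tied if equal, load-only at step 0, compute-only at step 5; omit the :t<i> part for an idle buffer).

step 1: A=compute:t0 B=load:t1 [tied]

  0. 4=4c; end=4; A:t0 B:-
  1. max(3,3)=3c; end=7; A:t0 B:t1
  2. max(4,3)=4c; end=11; A:t2 B:t1
  3. max(4,4)=4c; end=15; A:t2 B:t3
  4. max(6,5)=6c; end=21; A:t4 B:t3
  5. 9=9c; end=30; A:t4 B:t3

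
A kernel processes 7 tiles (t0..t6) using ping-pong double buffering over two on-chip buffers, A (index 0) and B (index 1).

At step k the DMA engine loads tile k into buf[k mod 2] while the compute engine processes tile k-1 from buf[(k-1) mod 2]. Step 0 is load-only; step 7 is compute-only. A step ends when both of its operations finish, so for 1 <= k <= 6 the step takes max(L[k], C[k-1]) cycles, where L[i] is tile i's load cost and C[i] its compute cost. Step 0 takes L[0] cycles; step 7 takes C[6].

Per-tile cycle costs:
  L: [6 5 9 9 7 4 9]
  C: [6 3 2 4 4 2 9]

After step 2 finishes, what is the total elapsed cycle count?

step 0: L[0]=6 → dur=6, Σ=6 | A=load:t0 B=idle [load-only]
step 1: L[1]=5 C[0]=6 → dur=6, Σ=12 | A=compute:t0 B=load:t1 [compute-bound]
step 2: L[2]=9 C[1]=3 → dur=9, Σ=21 | A=load:t2 B=compute:t1 [load-bound]
step 3: L[3]=9 C[2]=2 → dur=9, Σ=30 | A=compute:t2 B=load:t3 [load-bound]
step 4: L[4]=7 C[3]=4 → dur=7, Σ=37 | A=load:t4 B=compute:t3 [load-bound]
step 5: L[5]=4 C[4]=4 → dur=4, Σ=41 | A=compute:t4 B=load:t5 [tied]
step 6: L[6]=9 C[5]=2 → dur=9, Σ=50 | A=load:t6 B=compute:t5 [load-bound]
step 7: C[6]=9 → dur=9, Σ=59 | A=compute:t6 B=idle [compute-only]

end_cycle[2] = 21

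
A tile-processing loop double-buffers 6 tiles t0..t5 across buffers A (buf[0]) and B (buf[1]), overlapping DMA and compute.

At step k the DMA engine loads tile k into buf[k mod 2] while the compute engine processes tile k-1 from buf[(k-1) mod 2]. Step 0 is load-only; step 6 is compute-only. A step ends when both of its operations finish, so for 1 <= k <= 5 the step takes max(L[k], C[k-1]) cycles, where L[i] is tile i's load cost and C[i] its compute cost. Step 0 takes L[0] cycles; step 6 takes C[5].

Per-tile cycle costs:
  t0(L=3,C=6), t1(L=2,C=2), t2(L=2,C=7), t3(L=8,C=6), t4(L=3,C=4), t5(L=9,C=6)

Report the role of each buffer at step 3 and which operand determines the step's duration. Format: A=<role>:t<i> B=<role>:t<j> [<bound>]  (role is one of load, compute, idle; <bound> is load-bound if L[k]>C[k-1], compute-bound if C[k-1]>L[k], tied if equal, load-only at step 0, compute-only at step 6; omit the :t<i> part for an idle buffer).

step 3: A=compute:t2 B=load:t3 [load-bound]

k=0 load=t0/3c comp=- wait=3 total=3
k=1 load=t1/2c comp=t0/6c wait=6 total=9
k=2 load=t2/2c comp=t1/2c wait=2 total=11
k=3 load=t3/8c comp=t2/7c wait=8 total=19
k=4 load=t4/3c comp=t3/6c wait=6 total=25
k=5 load=t5/9c comp=t4/4c wait=9 total=34
k=6 load=- comp=t5/6c wait=6 total=40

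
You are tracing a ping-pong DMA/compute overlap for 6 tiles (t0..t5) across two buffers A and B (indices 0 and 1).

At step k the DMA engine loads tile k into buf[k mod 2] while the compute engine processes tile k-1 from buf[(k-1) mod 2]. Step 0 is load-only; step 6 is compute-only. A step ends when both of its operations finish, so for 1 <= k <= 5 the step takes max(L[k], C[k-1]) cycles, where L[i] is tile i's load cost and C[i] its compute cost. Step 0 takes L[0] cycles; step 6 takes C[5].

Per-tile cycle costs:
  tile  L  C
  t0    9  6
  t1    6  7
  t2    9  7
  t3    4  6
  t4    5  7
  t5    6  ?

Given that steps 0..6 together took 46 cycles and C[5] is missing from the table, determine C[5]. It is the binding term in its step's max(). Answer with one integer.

step 0 = dur = L[0]=9 = 9
step 1 = dur = max(L[1]=6, C[0]=6) = 6
step 2 = dur = max(L[2]=9, C[1]=7) = 9
step 3 = dur = max(L[3]=4, C[2]=7) = 7
step 4 = dur = max(L[4]=5, C[3]=6) = 6
step 5 = dur = max(L[5]=6, C[4]=7) = 7
step 6 = dur = C[5]=? = C[5]  (unknown; binding)
sum of known step durations = 44
dur[6] = total - known = 46 - 44 = 2
C[5] is the binding max in step 6, so C[5] = dur[6] = 2

C[5] = 2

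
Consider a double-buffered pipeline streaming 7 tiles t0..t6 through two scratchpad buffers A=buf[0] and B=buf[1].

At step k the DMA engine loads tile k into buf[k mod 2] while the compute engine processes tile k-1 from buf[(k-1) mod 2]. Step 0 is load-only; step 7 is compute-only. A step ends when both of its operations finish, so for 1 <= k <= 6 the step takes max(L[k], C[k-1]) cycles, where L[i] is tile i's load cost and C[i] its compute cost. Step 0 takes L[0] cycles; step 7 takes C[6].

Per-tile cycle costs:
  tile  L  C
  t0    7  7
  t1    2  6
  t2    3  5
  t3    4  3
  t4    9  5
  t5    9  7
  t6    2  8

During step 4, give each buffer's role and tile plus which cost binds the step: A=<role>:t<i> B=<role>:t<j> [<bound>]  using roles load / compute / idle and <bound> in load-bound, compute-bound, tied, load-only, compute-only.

step 4: A=load:t4 B=compute:t3 [load-bound]

[0] DMA t0→A (7c) ∥ CU idle ⇒ 7c, clock 7
[1] DMA t1→B (2c) ∥ CU A:t0 (7c) ⇒ 7c, clock 14
[2] DMA t2→A (3c) ∥ CU B:t1 (6c) ⇒ 6c, clock 20
[3] DMA t3→B (4c) ∥ CU A:t2 (5c) ⇒ 5c, clock 25
[4] DMA t4→A (9c) ∥ CU B:t3 (3c) ⇒ 9c, clock 34
[5] DMA t5→B (9c) ∥ CU A:t4 (5c) ⇒ 9c, clock 43
[6] DMA t6→A (2c) ∥ CU B:t5 (7c) ⇒ 7c, clock 50
[7] DMA idle ∥ CU A:t6 (8c) ⇒ 8c, clock 58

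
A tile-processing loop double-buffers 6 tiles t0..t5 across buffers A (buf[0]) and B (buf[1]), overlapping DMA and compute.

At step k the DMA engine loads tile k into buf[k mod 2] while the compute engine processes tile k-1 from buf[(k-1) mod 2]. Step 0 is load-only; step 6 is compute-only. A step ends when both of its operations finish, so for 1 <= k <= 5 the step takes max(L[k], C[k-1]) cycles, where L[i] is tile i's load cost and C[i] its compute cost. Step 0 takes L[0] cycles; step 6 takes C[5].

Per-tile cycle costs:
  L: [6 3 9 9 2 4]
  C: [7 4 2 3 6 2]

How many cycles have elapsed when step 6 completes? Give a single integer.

  0. 6=6c; end=6; A:t0 B:-
  1. max(3,7)=7c; end=13; A:t0 B:t1
  2. max(9,4)=9c; end=22; A:t2 B:t1
  3. max(9,2)=9c; end=31; A:t2 B:t3
  4. max(2,3)=3c; end=34; A:t4 B:t3
  5. max(4,6)=6c; end=40; A:t4 B:t5
  6. 2=2c; end=42; A:t4 B:t5

end_cycle[6] = 42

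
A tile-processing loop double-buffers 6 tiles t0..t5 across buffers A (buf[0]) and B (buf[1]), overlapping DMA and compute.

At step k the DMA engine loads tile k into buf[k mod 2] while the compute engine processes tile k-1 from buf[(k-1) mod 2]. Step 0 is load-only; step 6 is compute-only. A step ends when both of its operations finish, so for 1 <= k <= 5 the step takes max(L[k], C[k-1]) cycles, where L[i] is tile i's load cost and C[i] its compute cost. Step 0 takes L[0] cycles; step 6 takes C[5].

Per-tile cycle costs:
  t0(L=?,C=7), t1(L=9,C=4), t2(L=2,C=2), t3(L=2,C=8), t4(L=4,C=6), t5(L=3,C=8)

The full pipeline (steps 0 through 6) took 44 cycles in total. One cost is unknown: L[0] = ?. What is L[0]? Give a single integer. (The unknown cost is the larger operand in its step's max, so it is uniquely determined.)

L[0] = 7

step 0 | dur = L[0]=? = L[0]  (unknown; binding)
step 1 | dur = max(L[1]=9, C[0]=7) = 9
step 2 | dur = max(L[2]=2, C[1]=4) = 4
step 3 | dur = max(L[3]=2, C[2]=2) = 2
step 4 | dur = max(L[4]=4, C[3]=8) = 8
step 5 | dur = max(L[5]=3, C[4]=6) = 6
step 6 | dur = C[5]=8 = 8
sum of known step durations = 37
dur[0] = total - known = 44 - 37 = 7
L[0] is the binding max in step 0, so L[0] = dur[0] = 7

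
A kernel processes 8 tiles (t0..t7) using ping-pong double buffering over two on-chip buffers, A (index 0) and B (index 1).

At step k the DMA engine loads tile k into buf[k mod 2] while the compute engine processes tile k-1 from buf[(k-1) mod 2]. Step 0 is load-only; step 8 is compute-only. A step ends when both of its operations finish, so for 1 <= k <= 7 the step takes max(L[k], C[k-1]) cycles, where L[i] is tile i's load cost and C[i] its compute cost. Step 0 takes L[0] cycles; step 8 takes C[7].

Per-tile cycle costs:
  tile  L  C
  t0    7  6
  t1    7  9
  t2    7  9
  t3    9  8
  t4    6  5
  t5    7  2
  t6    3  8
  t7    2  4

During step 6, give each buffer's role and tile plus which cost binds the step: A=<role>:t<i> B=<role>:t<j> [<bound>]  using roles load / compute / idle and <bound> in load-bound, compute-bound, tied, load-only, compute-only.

step 6: A=load:t6 B=compute:t5 [load-bound]

[0] DMA t0→A (7c) ∥ CU idle ⇒ 7c, clock 7
[1] DMA t1→B (7c) ∥ CU A:t0 (6c) ⇒ 7c, clock 14
[2] DMA t2→A (7c) ∥ CU B:t1 (9c) ⇒ 9c, clock 23
[3] DMA t3→B (9c) ∥ CU A:t2 (9c) ⇒ 9c, clock 32
[4] DMA t4→A (6c) ∥ CU B:t3 (8c) ⇒ 8c, clock 40
[5] DMA t5→B (7c) ∥ CU A:t4 (5c) ⇒ 7c, clock 47
[6] DMA t6→A (3c) ∥ CU B:t5 (2c) ⇒ 3c, clock 50
[7] DMA t7→B (2c) ∥ CU A:t6 (8c) ⇒ 8c, clock 58
[8] DMA idle ∥ CU B:t7 (4c) ⇒ 4c, clock 62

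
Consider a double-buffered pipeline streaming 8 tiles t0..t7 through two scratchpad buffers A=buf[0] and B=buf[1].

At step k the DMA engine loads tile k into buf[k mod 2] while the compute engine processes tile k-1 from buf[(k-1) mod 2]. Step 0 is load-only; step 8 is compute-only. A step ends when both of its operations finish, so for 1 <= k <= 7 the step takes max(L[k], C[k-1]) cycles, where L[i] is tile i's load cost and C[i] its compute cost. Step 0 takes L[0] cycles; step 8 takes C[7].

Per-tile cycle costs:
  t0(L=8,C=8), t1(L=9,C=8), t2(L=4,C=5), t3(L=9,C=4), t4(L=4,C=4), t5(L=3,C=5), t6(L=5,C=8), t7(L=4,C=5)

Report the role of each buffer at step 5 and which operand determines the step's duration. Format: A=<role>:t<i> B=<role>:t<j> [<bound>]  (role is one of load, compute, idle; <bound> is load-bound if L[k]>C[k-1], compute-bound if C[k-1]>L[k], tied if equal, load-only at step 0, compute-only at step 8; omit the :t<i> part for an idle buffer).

  0. 8=8c; end=8; A:t0 B:-
  1. max(9,8)=9c; end=17; A:t0 B:t1
  2. max(4,8)=8c; end=25; A:t2 B:t1
  3. max(9,5)=9c; end=34; A:t2 B:t3
  4. max(4,4)=4c; end=38; A:t4 B:t3
  5. max(3,4)=4c; end=42; A:t4 B:t5
  6. max(5,5)=5c; end=47; A:t6 B:t5
  7. max(4,8)=8c; end=55; A:t6 B:t7
  8. 5=5c; end=60; A:t6 B:t7

step 5: A=compute:t4 B=load:t5 [compute-bound]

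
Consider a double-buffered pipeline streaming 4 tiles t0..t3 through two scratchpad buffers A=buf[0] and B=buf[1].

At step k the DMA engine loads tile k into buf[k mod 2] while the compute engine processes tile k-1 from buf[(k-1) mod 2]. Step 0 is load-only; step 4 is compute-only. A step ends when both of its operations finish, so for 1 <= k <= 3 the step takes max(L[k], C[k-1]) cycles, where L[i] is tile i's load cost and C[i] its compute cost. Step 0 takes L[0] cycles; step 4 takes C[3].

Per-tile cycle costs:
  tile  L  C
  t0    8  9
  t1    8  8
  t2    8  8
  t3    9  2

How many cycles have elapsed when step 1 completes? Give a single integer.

k=0 load=t0/8c comp=- wait=8 total=8
k=1 load=t1/8c comp=t0/9c wait=9 total=17
k=2 load=t2/8c comp=t1/8c wait=8 total=25
k=3 load=t3/9c comp=t2/8c wait=9 total=34
k=4 load=- comp=t3/2c wait=2 total=36

end_cycle[1] = 17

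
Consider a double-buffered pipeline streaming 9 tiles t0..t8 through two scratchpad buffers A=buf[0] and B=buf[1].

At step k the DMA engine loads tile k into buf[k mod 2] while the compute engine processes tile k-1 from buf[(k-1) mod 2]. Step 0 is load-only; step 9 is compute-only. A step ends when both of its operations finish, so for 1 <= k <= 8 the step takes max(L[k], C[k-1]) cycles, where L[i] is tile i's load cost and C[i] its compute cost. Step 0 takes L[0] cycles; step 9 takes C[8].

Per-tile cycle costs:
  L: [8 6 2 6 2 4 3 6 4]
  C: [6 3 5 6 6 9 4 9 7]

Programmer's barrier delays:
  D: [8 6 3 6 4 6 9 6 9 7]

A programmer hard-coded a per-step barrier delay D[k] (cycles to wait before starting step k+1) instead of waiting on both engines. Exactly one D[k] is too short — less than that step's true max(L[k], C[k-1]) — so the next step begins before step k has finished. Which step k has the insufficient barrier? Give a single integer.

step 0: need L[0]=8 = 8; D[0]=8 ok
step 1: need max(L[1]=6,C[0]=6) = 6; D[1]=6 ok
step 2: need max(L[2]=2,C[1]=3) = 3; D[2]=3 ok
step 3: need max(L[3]=6,C[2]=5) = 6; D[3]=6 ok
step 4: need max(L[4]=2,C[3]=6) = 6; D[4]=4 SHORT
step 5: need max(L[5]=4,C[4]=6) = 6; D[5]=6 ok
step 6: need max(L[6]=3,C[5]=9) = 9; D[6]=9 ok
step 7: need max(L[7]=6,C[6]=4) = 6; D[7]=6 ok
step 8: need max(L[8]=4,C[7]=9) = 9; D[8]=9 ok
step 9: need C[8]=7 = 7; D[9]=7 ok

hazard at step 4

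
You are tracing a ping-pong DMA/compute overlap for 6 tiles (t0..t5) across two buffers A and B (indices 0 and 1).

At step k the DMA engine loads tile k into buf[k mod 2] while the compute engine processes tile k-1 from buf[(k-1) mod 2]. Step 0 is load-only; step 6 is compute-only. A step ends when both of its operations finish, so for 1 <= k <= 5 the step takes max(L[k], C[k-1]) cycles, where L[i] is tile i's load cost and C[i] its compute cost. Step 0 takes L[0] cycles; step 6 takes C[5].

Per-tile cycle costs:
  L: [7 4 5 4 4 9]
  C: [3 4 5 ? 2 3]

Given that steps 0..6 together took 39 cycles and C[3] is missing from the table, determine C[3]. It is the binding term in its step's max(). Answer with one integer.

step 0 → dur = L[0]=7 = 7
step 1 → dur = max(L[1]=4, C[0]=3) = 4
step 2 → dur = max(L[2]=5, C[1]=4) = 5
step 3 → dur = max(L[3]=4, C[2]=5) = 5
step 4 → dur = max(L[4]=4, C[3]=?) = C[3]  (unknown; binding)
step 5 → dur = max(L[5]=9, C[4]=2) = 9
step 6 → dur = C[5]=3 = 3
sum of known step durations = 33
dur[4] = total - known = 39 - 33 = 6
C[3] is the binding max in step 4, so C[3] = dur[4] = 6

C[3] = 6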